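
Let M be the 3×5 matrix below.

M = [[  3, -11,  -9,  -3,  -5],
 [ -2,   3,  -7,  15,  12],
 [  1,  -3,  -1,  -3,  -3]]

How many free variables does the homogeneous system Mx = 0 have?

3

Row reduce to echelon form.
R2 ← R2 + (2/3)·R1: [0, -13/3, -13, 13, 26/3]
R3 ← R3 − (1/3)·R1: [0, 2/3, 2, -2, -4/3]
R3 ← R3 + (2/13)·R2: [0, 0, 0, 0, 0]
2 nonzero rows, so rank(M) = 2.
M has 5 columns; by rank–nullity, nullity = 5 − 2 = 3.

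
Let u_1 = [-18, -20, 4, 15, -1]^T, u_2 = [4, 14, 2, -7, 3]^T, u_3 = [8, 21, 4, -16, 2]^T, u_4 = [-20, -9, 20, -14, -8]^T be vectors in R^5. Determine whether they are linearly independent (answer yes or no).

Form the matrix with these vectors as rows and row reduce.
R2 ← R2 + (2/9)·R1: [0, 86/9, 26/9, -11/3, 25/9]
R3 ← R3 + (4/9)·R1: [0, 109/9, 52/9, -28/3, 14/9]
R4 ← R4 − (10/9)·R1: [0, 119/9, 140/9, -92/3, -62/9]
R3 ← R3 − (109/86)·R2: [0, 0, 91/43, -403/86, -169/86]
R4 ← R4 − (119/86)·R2: [0, 0, 497/43, -2201/86, -923/86]
R4 ← R4 − (71/13)·R3: [0, 0, 0, 0, 0]
3 nonzero rows, so the 4 vectors span a space of dimension 3.
Since 3 < 4, the vectors are linearly dependent.

no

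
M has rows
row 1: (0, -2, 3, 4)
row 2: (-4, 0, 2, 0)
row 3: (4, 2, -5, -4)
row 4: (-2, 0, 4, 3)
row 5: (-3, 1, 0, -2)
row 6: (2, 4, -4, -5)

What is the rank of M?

3

Row reduce to echelon form.
Swap R1 ↔ R2
R3 ← R3 + R1: [0, 2, -3, -4]
R4 ← R4 − (1/2)·R1: [0, 0, 3, 3]
R5 ← R5 − (3/4)·R1: [0, 1, -3/2, -2]
R6 ← R6 + (1/2)·R1: [0, 4, -3, -5]
R3 ← R3 + R2: [0, 0, 0, 0]
R5 ← R5 + (1/2)·R2: [0, 0, 0, 0]
R6 ← R6 + (2)·R2: [0, 0, 3, 3]
Swap R3 ↔ R4
R6 ← R6 − R3: [0, 0, 0, 0]
Echelon form has 3 nonzero rows, so rank(M) = 3.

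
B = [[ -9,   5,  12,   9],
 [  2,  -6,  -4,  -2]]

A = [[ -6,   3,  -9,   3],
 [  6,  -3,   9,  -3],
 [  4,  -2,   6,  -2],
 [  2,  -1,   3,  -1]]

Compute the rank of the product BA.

First compute BA:
[[150, -75, 225, -75],
 [-68,  34, -102,  34]]
Now row reduce the product.
R2 ← R2 + (34/75)·R1: [0, 0, 0, 0]
1 nonzero row, so rank(BA) = 1.

1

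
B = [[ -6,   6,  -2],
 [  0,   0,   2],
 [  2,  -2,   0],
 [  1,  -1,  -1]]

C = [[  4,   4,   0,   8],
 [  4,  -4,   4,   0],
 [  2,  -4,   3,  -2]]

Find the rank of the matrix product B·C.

First compute BC:
[[ -4, -40,  18, -44],
 [  4,  -8,   6,  -4],
 [  0,  16,  -8,  16],
 [ -2,  12,  -7,  10]]
Now row reduce the product.
R2 ← R2 + R1: [0, -48, 24, -48]
R4 ← R4 − (1/2)·R1: [0, 32, -16, 32]
R3 ← R3 + (1/3)·R2: [0, 0, 0, 0]
R4 ← R4 + (2/3)·R2: [0, 0, 0, 0]
2 nonzero rows, so rank(BC) = 2.

2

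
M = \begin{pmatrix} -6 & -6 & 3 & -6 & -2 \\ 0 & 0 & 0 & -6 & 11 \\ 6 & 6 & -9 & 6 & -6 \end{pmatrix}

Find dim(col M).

3

Row reduce to echelon form.
R3 ← R3 + R1: [0, 0, -6, 0, -8]
Swap R2 ↔ R3
Echelon form has 3 nonzero rows, so rank(M) = 3.
The column space has dimension equal to the rank: 3.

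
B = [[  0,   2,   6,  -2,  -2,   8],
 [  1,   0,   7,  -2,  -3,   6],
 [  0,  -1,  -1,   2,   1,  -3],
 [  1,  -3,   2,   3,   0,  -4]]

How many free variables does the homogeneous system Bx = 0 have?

Row reduce to echelon form.
Swap R1 ↔ R2
R4 ← R4 − R1: [0, -3, -5, 5, 3, -10]
R3 ← R3 + (1/2)·R2: [0, 0, 2, 1, 0, 1]
R4 ← R4 + (3/2)·R2: [0, 0, 4, 2, 0, 2]
R4 ← R4 − (2)·R3: [0, 0, 0, 0, 0, 0]
3 nonzero rows, so rank(B) = 3.
B has 6 columns; by rank–nullity, nullity = 6 − 3 = 3.

3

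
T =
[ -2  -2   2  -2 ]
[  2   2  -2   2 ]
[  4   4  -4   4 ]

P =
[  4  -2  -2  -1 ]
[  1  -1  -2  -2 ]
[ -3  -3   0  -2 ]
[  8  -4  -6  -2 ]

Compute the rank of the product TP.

First compute TP:
[[-32,   8,  20,   6],
 [ 32,  -8, -20,  -6],
 [ 64, -16, -40, -12]]
Now row reduce the product.
R2 ← R2 + R1: [0, 0, 0, 0]
R3 ← R3 + (2)·R1: [0, 0, 0, 0]
1 nonzero row, so rank(TP) = 1.

1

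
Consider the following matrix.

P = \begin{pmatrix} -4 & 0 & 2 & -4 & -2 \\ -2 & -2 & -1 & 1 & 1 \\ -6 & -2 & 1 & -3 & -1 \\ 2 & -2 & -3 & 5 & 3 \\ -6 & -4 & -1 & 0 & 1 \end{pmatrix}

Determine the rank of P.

2

Row reduce to echelon form.
R2 ← R2 − (1/2)·R1: [0, -2, -2, 3, 2]
R3 ← R3 − (3/2)·R1: [0, -2, -2, 3, 2]
R4 ← R4 + (1/2)·R1: [0, -2, -2, 3, 2]
R5 ← R5 − (3/2)·R1: [0, -4, -4, 6, 4]
R3 ← R3 − R2: [0, 0, 0, 0, 0]
R4 ← R4 − R2: [0, 0, 0, 0, 0]
R5 ← R5 − (2)·R2: [0, 0, 0, 0, 0]
Echelon form has 2 nonzero rows, so rank(P) = 2.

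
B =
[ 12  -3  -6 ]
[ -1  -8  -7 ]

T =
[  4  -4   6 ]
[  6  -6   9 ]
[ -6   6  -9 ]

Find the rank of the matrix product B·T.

1

First compute BT:
[[ 66, -66,  99],
 [-10,  10, -15]]
Now row reduce the product.
R2 ← R2 + (5/33)·R1: [0, 0, 0]
1 nonzero row, so rank(BT) = 1.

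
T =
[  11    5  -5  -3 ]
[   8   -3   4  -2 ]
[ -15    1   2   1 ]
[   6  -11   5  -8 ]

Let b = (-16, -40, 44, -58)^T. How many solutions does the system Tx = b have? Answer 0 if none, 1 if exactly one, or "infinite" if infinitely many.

Row reduce the augmented matrix [T | b].
R2 ← R2 − (8/11)·R1: [0, -73/11, 84/11, 2/11, -312/11]
R3 ← R3 + (15/11)·R1: [0, 86/11, -53/11, -34/11, 244/11]
R4 ← R4 − (6/11)·R1: [0, -151/11, 85/11, -70/11, -542/11]
R3 ← R3 + (86/73)·R2: [0, 0, 305/73, -210/73, -820/73]
R4 ← R4 − (151/73)·R2: [0, 0, -589/73, -492/73, 686/73]
R4 ← R4 + (589/305)·R3: [0, 0, 0, -750/61, -750/61]
The echelon form has 4 nonzero rows, and every pivot lies in the first 4 columns, so rank(T) = rank([T|b]) = 4.
The system is consistent.
rank = 4 = number of unknowns, so the solution is unique.

1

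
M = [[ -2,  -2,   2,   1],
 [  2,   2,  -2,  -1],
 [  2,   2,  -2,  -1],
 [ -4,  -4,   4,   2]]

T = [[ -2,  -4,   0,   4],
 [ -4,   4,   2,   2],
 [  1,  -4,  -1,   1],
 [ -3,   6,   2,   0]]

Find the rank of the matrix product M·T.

1

First compute MT:
[[ 11,  -2,  -4, -10],
 [-11,   2,   4,  10],
 [-11,   2,   4,  10],
 [ 22,  -4,  -8, -20]]
Now row reduce the product.
R2 ← R2 + R1: [0, 0, 0, 0]
R3 ← R3 + R1: [0, 0, 0, 0]
R4 ← R4 − (2)·R1: [0, 0, 0, 0]
1 nonzero row, so rank(MT) = 1.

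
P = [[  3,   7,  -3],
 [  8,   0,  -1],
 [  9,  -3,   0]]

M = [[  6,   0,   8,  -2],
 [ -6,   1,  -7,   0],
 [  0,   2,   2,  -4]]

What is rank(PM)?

1

First compute PM:
[[-24,   1, -31,   6],
 [ 48,  -2,  62, -12],
 [ 72,  -3,  93, -18]]
Now row reduce the product.
R2 ← R2 + (2)·R1: [0, 0, 0, 0]
R3 ← R3 + (3)·R1: [0, 0, 0, 0]
1 nonzero row, so rank(PM) = 1.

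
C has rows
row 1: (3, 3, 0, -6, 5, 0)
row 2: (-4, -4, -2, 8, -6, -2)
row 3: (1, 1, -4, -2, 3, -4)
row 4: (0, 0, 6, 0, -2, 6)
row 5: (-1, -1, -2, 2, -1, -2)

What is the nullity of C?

Row reduce to echelon form.
R2 ← R2 + (4/3)·R1: [0, 0, -2, 0, 2/3, -2]
R3 ← R3 − (1/3)·R1: [0, 0, -4, 0, 4/3, -4]
R5 ← R5 + (1/3)·R1: [0, 0, -2, 0, 2/3, -2]
R3 ← R3 − (2)·R2: [0, 0, 0, 0, 0, 0]
R4 ← R4 + (3)·R2: [0, 0, 0, 0, 0, 0]
R5 ← R5 − R2: [0, 0, 0, 0, 0, 0]
2 nonzero rows, so rank(C) = 2.
C has 6 columns; by rank–nullity, nullity = 6 − 2 = 4.

4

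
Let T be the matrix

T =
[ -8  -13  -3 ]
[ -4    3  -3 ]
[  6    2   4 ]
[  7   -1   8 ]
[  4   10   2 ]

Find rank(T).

Row reduce to echelon form.
R2 ← R2 − (1/2)·R1: [0, 19/2, -3/2]
R3 ← R3 + (3/4)·R1: [0, -31/4, 7/4]
R4 ← R4 + (7/8)·R1: [0, -99/8, 43/8]
R5 ← R5 + (1/2)·R1: [0, 7/2, 1/2]
R3 ← R3 + (31/38)·R2: [0, 0, 10/19]
R4 ← R4 + (99/76)·R2: [0, 0, 65/19]
R5 ← R5 − (7/19)·R2: [0, 0, 20/19]
R4 ← R4 − (13/2)·R3: [0, 0, 0]
R5 ← R5 − (2)·R3: [0, 0, 0]
Echelon form has 3 nonzero rows, so rank(T) = 3.

3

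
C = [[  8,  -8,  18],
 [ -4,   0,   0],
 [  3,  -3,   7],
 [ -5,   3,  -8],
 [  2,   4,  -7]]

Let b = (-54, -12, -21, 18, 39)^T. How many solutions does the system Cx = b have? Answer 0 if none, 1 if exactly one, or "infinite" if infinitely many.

1

Row reduce the augmented matrix [C | b].
R2 ← R2 + (1/2)·R1: [0, -4, 9, -39]
R3 ← R3 − (3/8)·R1: [0, 0, 1/4, -3/4]
R4 ← R4 + (5/8)·R1: [0, -2, 13/4, -63/4]
R5 ← R5 − (1/4)·R1: [0, 6, -23/2, 105/2]
R4 ← R4 − (1/2)·R2: [0, 0, -5/4, 15/4]
R5 ← R5 + (3/2)·R2: [0, 0, 2, -6]
R4 ← R4 + (5)·R3: [0, 0, 0, 0]
R5 ← R5 − (8)·R3: [0, 0, 0, 0]
The echelon form has 3 nonzero rows, and every pivot lies in the first 3 columns, so rank(C) = rank([C|b]) = 3.
The system is consistent.
rank = 3 = number of unknowns, so the solution is unique.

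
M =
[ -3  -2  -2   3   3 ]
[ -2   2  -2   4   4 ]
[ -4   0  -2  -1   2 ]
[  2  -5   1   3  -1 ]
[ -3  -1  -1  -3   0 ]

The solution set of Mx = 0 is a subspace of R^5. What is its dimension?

2

Row reduce to echelon form.
R2 ← R2 − (2/3)·R1: [0, 10/3, -2/3, 2, 2]
R3 ← R3 − (4/3)·R1: [0, 8/3, 2/3, -5, -2]
R4 ← R4 + (2/3)·R1: [0, -19/3, -1/3, 5, 1]
R5 ← R5 − R1: [0, 1, 1, -6, -3]
R3 ← R3 − (4/5)·R2: [0, 0, 6/5, -33/5, -18/5]
R4 ← R4 + (19/10)·R2: [0, 0, -8/5, 44/5, 24/5]
R5 ← R5 − (3/10)·R2: [0, 0, 6/5, -33/5, -18/5]
R4 ← R4 + (4/3)·R3: [0, 0, 0, 0, 0]
R5 ← R5 − R3: [0, 0, 0, 0, 0]
3 nonzero rows, so rank(M) = 3.
M has 5 columns; by rank–nullity, nullity = 5 − 3 = 2.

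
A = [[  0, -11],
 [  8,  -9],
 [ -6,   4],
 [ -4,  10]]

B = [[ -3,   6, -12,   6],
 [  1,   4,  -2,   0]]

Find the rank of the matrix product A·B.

First compute AB:
[[-11, -44,  22,   0],
 [-33,  12, -78,  48],
 [ 22, -20,  64, -36],
 [ 22,  16,  28, -24]]
Now row reduce the product.
R2 ← R2 − (3)·R1: [0, 144, -144, 48]
R3 ← R3 + (2)·R1: [0, -108, 108, -36]
R4 ← R4 + (2)·R1: [0, -72, 72, -24]
R3 ← R3 + (3/4)·R2: [0, 0, 0, 0]
R4 ← R4 + (1/2)·R2: [0, 0, 0, 0]
2 nonzero rows, so rank(AB) = 2.

2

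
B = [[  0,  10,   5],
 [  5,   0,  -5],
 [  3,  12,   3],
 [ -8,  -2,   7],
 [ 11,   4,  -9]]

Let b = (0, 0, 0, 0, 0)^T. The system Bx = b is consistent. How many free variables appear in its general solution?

Row reduce the augmented matrix [B | b].
Swap R1 ↔ R2
R3 ← R3 − (3/5)·R1: [0, 12, 6, 0]
R4 ← R4 + (8/5)·R1: [0, -2, -1, 0]
R5 ← R5 − (11/5)·R1: [0, 4, 2, 0]
R3 ← R3 − (6/5)·R2: [0, 0, 0, 0]
R4 ← R4 + (1/5)·R2: [0, 0, 0, 0]
R5 ← R5 − (2/5)·R2: [0, 0, 0, 0]
The echelon form has 2 nonzero rows, and every pivot lies in the first 3 columns, so rank(B) = rank([B|b]) = 2.
The system is consistent.
Free variables = (unknowns) − (rank) = 3 − 2 = 1.

1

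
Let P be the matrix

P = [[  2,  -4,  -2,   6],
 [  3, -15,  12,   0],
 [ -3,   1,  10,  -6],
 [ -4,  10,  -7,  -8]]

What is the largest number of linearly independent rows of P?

4

Row reduce to echelon form.
R2 ← R2 − (3/2)·R1: [0, -9, 15, -9]
R3 ← R3 + (3/2)·R1: [0, -5, 7, 3]
R4 ← R4 + (2)·R1: [0, 2, -11, 4]
R3 ← R3 − (5/9)·R2: [0, 0, -4/3, 8]
R4 ← R4 + (2/9)·R2: [0, 0, -23/3, 2]
R4 ← R4 − (23/4)·R3: [0, 0, 0, -44]
Echelon form has 4 nonzero rows, so rank(P) = 4.
The rank gives the maximum number of linearly independent rows: 4.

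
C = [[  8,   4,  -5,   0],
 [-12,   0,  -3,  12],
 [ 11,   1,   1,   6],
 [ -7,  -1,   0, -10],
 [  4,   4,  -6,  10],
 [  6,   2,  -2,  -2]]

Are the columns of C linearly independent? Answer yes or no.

no

Row reduce C to echelon form.
R2 ← R2 + (3/2)·R1: [0, 6, -21/2, 12]
R3 ← R3 − (11/8)·R1: [0, -9/2, 63/8, 6]
R4 ← R4 + (7/8)·R1: [0, 5/2, -35/8, -10]
R5 ← R5 − (1/2)·R1: [0, 2, -7/2, 10]
R6 ← R6 − (3/4)·R1: [0, -1, 7/4, -2]
R3 ← R3 + (3/4)·R2: [0, 0, 0, 15]
R4 ← R4 − (5/12)·R2: [0, 0, 0, -15]
R5 ← R5 − (1/3)·R2: [0, 0, 0, 6]
R6 ← R6 + (1/6)·R2: [0, 0, 0, 0]
R4 ← R4 + R3: [0, 0, 0, 0]
R5 ← R5 − (2/5)·R3: [0, 0, 0, 0]
3 pivots among 4 columns.
Only 3 < 4 pivot columns, so the columns are linearly dependent.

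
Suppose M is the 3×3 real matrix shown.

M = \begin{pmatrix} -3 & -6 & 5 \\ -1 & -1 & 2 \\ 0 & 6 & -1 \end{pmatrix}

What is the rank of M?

3

Row reduce to echelon form.
R2 ← R2 − (1/3)·R1: [0, 1, 1/3]
R3 ← R3 − (6)·R2: [0, 0, -3]
Echelon form has 3 nonzero rows, so rank(M) = 3.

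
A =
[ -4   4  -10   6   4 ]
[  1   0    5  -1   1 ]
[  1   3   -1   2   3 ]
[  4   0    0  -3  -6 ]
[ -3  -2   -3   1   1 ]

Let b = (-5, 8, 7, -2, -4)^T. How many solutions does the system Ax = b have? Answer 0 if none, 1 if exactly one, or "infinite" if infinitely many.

0

Row reduce the augmented matrix [A | b].
R2 ← R2 + (1/4)·R1: [0, 1, 5/2, 1/2, 2, 27/4]
R3 ← R3 + (1/4)·R1: [0, 4, -7/2, 7/2, 4, 23/4]
R4 ← R4 + R1: [0, 4, -10, 3, -2, -7]
R5 ← R5 − (3/4)·R1: [0, -5, 9/2, -7/2, -2, -1/4]
R3 ← R3 − (4)·R2: [0, 0, -27/2, 3/2, -4, -85/4]
R4 ← R4 − (4)·R2: [0, 0, -20, 1, -10, -34]
R5 ← R5 + (5)·R2: [0, 0, 17, -1, 8, 67/2]
R4 ← R4 − (40/27)·R3: [0, 0, 0, -11/9, -110/27, -68/27]
R5 ← R5 + (34/27)·R3: [0, 0, 0, 8/9, 80/27, 182/27]
R5 ← R5 + (8/11)·R4: [0, 0, 0, 0, 0, 54/11]
The echelon form has 5 nonzero rows; the last pivot sits in the augmented column, so rank(A) = 4 but rank([A|b]) = 5.
Since the ranks differ, the system is inconsistent.
It has no solutions.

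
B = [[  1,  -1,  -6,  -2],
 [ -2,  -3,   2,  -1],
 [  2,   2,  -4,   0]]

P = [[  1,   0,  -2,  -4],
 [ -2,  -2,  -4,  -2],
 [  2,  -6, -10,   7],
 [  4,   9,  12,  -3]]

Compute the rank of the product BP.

First compute BP:
[[-17,  20,  38, -38],
 [  4, -15, -16,  31],
 [-10,  20,  28, -40]]
Now row reduce the product.
R2 ← R2 + (4/17)·R1: [0, -175/17, -120/17, 375/17]
R3 ← R3 − (10/17)·R1: [0, 140/17, 96/17, -300/17]
R3 ← R3 + (4/5)·R2: [0, 0, 0, 0]
2 nonzero rows, so rank(BP) = 2.

2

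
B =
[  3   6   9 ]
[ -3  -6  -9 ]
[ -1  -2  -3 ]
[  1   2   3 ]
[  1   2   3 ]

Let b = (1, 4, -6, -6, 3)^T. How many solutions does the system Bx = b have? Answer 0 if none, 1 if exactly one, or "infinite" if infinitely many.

0

Row reduce the augmented matrix [B | b].
R2 ← R2 + R1: [0, 0, 0, 5]
R3 ← R3 + (1/3)·R1: [0, 0, 0, -17/3]
R4 ← R4 − (1/3)·R1: [0, 0, 0, -19/3]
R5 ← R5 − (1/3)·R1: [0, 0, 0, 8/3]
R3 ← R3 + (17/15)·R2: [0, 0, 0, 0]
R4 ← R4 + (19/15)·R2: [0, 0, 0, 0]
R5 ← R5 − (8/15)·R2: [0, 0, 0, 0]
The echelon form has 2 nonzero rows; the last pivot sits in the augmented column, so rank(B) = 1 but rank([B|b]) = 2.
Since the ranks differ, the system is inconsistent.
It has no solutions.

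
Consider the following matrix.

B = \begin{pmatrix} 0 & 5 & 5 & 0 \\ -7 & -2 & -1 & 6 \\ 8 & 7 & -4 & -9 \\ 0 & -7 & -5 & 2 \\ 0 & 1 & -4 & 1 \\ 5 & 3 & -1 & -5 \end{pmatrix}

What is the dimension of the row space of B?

Row reduce to echelon form.
Swap R1 ↔ R2
R3 ← R3 + (8/7)·R1: [0, 33/7, -36/7, -15/7]
R6 ← R6 + (5/7)·R1: [0, 11/7, -12/7, -5/7]
R3 ← R3 − (33/35)·R2: [0, 0, -69/7, -15/7]
R4 ← R4 + (7/5)·R2: [0, 0, 2, 2]
R5 ← R5 − (1/5)·R2: [0, 0, -5, 1]
R6 ← R6 − (11/35)·R2: [0, 0, -23/7, -5/7]
R4 ← R4 + (14/69)·R3: [0, 0, 0, 36/23]
R5 ← R5 − (35/69)·R3: [0, 0, 0, 48/23]
R6 ← R6 − (1/3)·R3: [0, 0, 0, 0]
R5 ← R5 − (4/3)·R4: [0, 0, 0, 0]
Echelon form has 4 nonzero rows, so rank(B) = 4.
The row space has dimension equal to the rank: 4.

4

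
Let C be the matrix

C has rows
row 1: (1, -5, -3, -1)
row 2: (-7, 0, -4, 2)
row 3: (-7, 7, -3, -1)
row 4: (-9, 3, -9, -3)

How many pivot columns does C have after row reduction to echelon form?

Row reduce to echelon form.
R2 ← R2 + (7)·R1: [0, -35, -25, -5]
R3 ← R3 + (7)·R1: [0, -28, -24, -8]
R4 ← R4 + (9)·R1: [0, -42, -36, -12]
R3 ← R3 − (4/5)·R2: [0, 0, -4, -4]
R4 ← R4 − (6/5)·R2: [0, 0, -6, -6]
R4 ← R4 − (3/2)·R3: [0, 0, 0, 0]
Echelon form has 3 nonzero rows, so rank(C) = 3.
Each nonzero row contributes one pivot column: 3 pivot columns.

3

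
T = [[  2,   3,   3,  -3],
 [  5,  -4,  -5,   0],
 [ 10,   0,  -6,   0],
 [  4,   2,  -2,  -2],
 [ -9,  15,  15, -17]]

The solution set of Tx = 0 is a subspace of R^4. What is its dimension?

Row reduce to echelon form.
R2 ← R2 − (5/2)·R1: [0, -23/2, -25/2, 15/2]
R3 ← R3 − (5)·R1: [0, -15, -21, 15]
R4 ← R4 − (2)·R1: [0, -4, -8, 4]
R5 ← R5 + (9/2)·R1: [0, 57/2, 57/2, -61/2]
R3 ← R3 − (30/23)·R2: [0, 0, -108/23, 120/23]
R4 ← R4 − (8/23)·R2: [0, 0, -84/23, 32/23]
R5 ← R5 + (57/23)·R2: [0, 0, -57/23, -274/23]
R4 ← R4 − (7/9)·R3: [0, 0, 0, -8/3]
R5 ← R5 − (19/36)·R3: [0, 0, 0, -44/3]
R5 ← R5 − (11/2)·R4: [0, 0, 0, 0]
4 nonzero rows, so rank(T) = 4.
T has 4 columns; by rank–nullity, nullity = 4 − 4 = 0.

0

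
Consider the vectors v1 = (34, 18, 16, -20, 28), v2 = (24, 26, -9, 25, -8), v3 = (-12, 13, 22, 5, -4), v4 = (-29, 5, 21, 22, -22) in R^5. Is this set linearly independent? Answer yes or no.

Form the matrix with these vectors as rows and row reduce.
R2 ← R2 − (12/17)·R1: [0, 226/17, -345/17, 665/17, -472/17]
R3 ← R3 + (6/17)·R1: [0, 329/17, 470/17, -35/17, 100/17]
R4 ← R4 + (29/34)·R1: [0, 346/17, 589/17, 84/17, 32/17]
R3 ← R3 − (329/226)·R2: [0, 0, 12925/226, -13335/226, 5232/113]
R4 ← R4 − (173/113)·R2: [0, 0, 7426/113, -6209/113, 5016/113]
R4 ← R4 − (316/275)·R3: [0, 0, 0, 707/55, -2424/275]
4 nonzero rows, so the 4 vectors span a space of dimension 4.
Since 4 = 4, the vectors are linearly independent.

yes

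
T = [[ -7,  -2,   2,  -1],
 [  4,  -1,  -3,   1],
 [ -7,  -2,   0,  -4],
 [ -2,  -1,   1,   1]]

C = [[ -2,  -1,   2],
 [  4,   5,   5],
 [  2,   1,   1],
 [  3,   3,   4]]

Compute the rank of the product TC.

First compute TC:
[[  7,  -4, -26],
 [-15,  -9,   4],
 [ -6, -15, -40],
 [  5,   1,  -4]]
Now row reduce the product.
R2 ← R2 + (15/7)·R1: [0, -123/7, -362/7]
R3 ← R3 + (6/7)·R1: [0, -129/7, -436/7]
R4 ← R4 − (5/7)·R1: [0, 27/7, 102/7]
R3 ← R3 − (43/41)·R2: [0, 0, -330/41]
R4 ← R4 + (9/41)·R2: [0, 0, 132/41]
R4 ← R4 + (2/5)·R3: [0, 0, 0]
3 nonzero rows, so rank(TC) = 3.

3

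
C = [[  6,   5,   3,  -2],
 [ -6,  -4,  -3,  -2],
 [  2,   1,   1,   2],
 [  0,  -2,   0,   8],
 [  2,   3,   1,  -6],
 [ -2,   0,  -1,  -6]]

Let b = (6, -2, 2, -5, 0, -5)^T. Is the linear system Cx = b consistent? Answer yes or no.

Row reduce the augmented matrix [C | b].
R2 ← R2 + R1: [0, 1, 0, -4, 4]
R3 ← R3 − (1/3)·R1: [0, -2/3, 0, 8/3, 0]
R5 ← R5 − (1/3)·R1: [0, 4/3, 0, -16/3, -2]
R6 ← R6 + (1/3)·R1: [0, 5/3, 0, -20/3, -3]
R3 ← R3 + (2/3)·R2: [0, 0, 0, 0, 8/3]
R4 ← R4 + (2)·R2: [0, 0, 0, 0, 3]
R5 ← R5 − (4/3)·R2: [0, 0, 0, 0, -22/3]
R6 ← R6 − (5/3)·R2: [0, 0, 0, 0, -29/3]
R4 ← R4 − (9/8)·R3: [0, 0, 0, 0, 0]
R5 ← R5 + (11/4)·R3: [0, 0, 0, 0, 0]
R6 ← R6 + (29/8)·R3: [0, 0, 0, 0, 0]
The echelon form has 3 nonzero rows; the last pivot sits in the augmented column, so rank(C) = 2 but rank([C|b]) = 3.
Since the ranks differ, the system is inconsistent.

no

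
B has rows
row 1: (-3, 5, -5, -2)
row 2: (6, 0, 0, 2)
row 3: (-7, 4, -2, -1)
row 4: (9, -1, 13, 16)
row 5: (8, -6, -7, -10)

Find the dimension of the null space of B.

1

Row reduce to echelon form.
R2 ← R2 + (2)·R1: [0, 10, -10, -2]
R3 ← R3 − (7/3)·R1: [0, -23/3, 29/3, 11/3]
R4 ← R4 + (3)·R1: [0, 14, -2, 10]
R5 ← R5 + (8/3)·R1: [0, 22/3, -61/3, -46/3]
R3 ← R3 + (23/30)·R2: [0, 0, 2, 32/15]
R4 ← R4 − (7/5)·R2: [0, 0, 12, 64/5]
R5 ← R5 − (11/15)·R2: [0, 0, -13, -208/15]
R4 ← R4 − (6)·R3: [0, 0, 0, 0]
R5 ← R5 + (13/2)·R3: [0, 0, 0, 0]
3 nonzero rows, so rank(B) = 3.
B has 4 columns; by rank–nullity, nullity = 4 − 3 = 1.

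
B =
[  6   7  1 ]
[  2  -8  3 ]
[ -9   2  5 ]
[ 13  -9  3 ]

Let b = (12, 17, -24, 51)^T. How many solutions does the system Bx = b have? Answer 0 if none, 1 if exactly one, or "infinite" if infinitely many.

Row reduce the augmented matrix [B | b].
R2 ← R2 − (1/3)·R1: [0, -31/3, 8/3, 13]
R3 ← R3 + (3/2)·R1: [0, 25/2, 13/2, -6]
R4 ← R4 − (13/6)·R1: [0, -145/6, 5/6, 25]
R3 ← R3 + (75/62)·R2: [0, 0, 603/62, 603/62]
R4 ← R4 − (145/62)·R2: [0, 0, -335/62, -335/62]
R4 ← R4 + (5/9)·R3: [0, 0, 0, 0]
The echelon form has 3 nonzero rows, and every pivot lies in the first 3 columns, so rank(B) = rank([B|b]) = 3.
The system is consistent.
rank = 3 = number of unknowns, so the solution is unique.

1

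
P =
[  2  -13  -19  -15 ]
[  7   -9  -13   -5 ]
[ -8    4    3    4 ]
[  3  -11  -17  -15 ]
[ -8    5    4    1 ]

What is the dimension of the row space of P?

4

Row reduce to echelon form.
R2 ← R2 − (7/2)·R1: [0, 73/2, 107/2, 95/2]
R3 ← R3 + (4)·R1: [0, -48, -73, -56]
R4 ← R4 − (3/2)·R1: [0, 17/2, 23/2, 15/2]
R5 ← R5 + (4)·R1: [0, -47, -72, -59]
R3 ← R3 + (96/73)·R2: [0, 0, -193/73, 472/73]
R4 ← R4 − (17/73)·R2: [0, 0, -70/73, -260/73]
R5 ← R5 + (94/73)·R2: [0, 0, -227/73, 158/73]
R4 ← R4 − (70/193)·R3: [0, 0, 0, -1140/193]
R5 ← R5 − (227/193)·R3: [0, 0, 0, -1050/193]
R5 ← R5 − (35/38)·R4: [0, 0, 0, 0]
Echelon form has 4 nonzero rows, so rank(P) = 4.
The row space has dimension equal to the rank: 4.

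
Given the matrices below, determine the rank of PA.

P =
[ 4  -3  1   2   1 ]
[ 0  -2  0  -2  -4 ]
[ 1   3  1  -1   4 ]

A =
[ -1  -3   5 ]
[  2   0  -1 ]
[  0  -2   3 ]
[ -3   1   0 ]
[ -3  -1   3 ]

First compute PA:
[[-19, -13,  29],
 [ 14,   2, -10],
 [ -4, -10,  17]]
Now row reduce the product.
R2 ← R2 + (14/19)·R1: [0, -144/19, 216/19]
R3 ← R3 − (4/19)·R1: [0, -138/19, 207/19]
R3 ← R3 − (23/24)·R2: [0, 0, 0]
2 nonzero rows, so rank(PA) = 2.

2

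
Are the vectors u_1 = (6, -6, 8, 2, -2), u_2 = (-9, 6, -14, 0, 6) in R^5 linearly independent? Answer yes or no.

yes

Form the matrix with these vectors as rows and row reduce.
R2 ← R2 + (3/2)·R1: [0, -3, -2, 3, 3]
2 nonzero rows, so the 2 vectors span a space of dimension 2.
Since 2 = 2, the vectors are linearly independent.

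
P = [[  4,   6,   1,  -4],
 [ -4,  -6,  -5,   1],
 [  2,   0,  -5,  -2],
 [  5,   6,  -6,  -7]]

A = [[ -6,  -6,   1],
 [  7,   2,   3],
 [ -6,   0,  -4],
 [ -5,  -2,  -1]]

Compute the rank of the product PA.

3

First compute PA:
[[ 32,  -4,  22],
 [  7,  10,  -3],
 [ 28,  -8,  24],
 [ 83,  -4,  54]]
Now row reduce the product.
R2 ← R2 − (7/32)·R1: [0, 87/8, -125/16]
R3 ← R3 − (7/8)·R1: [0, -9/2, 19/4]
R4 ← R4 − (83/32)·R1: [0, 51/8, -49/16]
R3 ← R3 + (12/29)·R2: [0, 0, 44/29]
R4 ← R4 − (17/29)·R2: [0, 0, 44/29]
R4 ← R4 − R3: [0, 0, 0]
3 nonzero rows, so rank(PA) = 3.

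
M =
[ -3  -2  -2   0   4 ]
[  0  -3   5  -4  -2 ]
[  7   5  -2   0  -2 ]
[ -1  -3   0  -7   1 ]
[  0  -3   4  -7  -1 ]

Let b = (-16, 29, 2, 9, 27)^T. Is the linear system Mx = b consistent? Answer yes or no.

Row reduce the augmented matrix [M | b].
R3 ← R3 + (7/3)·R1: [0, 1/3, -20/3, 0, 22/3, -106/3]
R4 ← R4 − (1/3)·R1: [0, -7/3, 2/3, -7, -1/3, 43/3]
R3 ← R3 + (1/9)·R2: [0, 0, -55/9, -4/9, 64/9, -289/9]
R4 ← R4 − (7/9)·R2: [0, 0, -29/9, -35/9, 11/9, -74/9]
R5 ← R5 − R2: [0, 0, -1, -3, 1, -2]
R4 ← R4 − (29/55)·R3: [0, 0, 0, -201/55, -139/55, 479/55]
R5 ← R5 − (9/55)·R3: [0, 0, 0, -161/55, -9/55, 179/55]
R5 ← R5 − (161/201)·R4: [0, 0, 0, 0, 374/201, -748/201]
The echelon form has 5 nonzero rows, and every pivot lies in the first 5 columns, so rank(M) = rank([M|b]) = 5.
The system is consistent.

yes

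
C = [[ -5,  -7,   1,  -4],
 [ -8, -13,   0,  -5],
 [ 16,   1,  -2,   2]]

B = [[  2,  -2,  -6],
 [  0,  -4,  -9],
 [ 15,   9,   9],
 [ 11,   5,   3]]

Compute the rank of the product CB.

2

First compute CB:
[[-39,  27,  90],
 [-71,  43, 150],
 [ 24, -44, -117]]
Now row reduce the product.
R2 ← R2 − (71/39)·R1: [0, -80/13, -180/13]
R3 ← R3 + (8/13)·R1: [0, -356/13, -801/13]
R3 ← R3 − (89/20)·R2: [0, 0, 0]
2 nonzero rows, so rank(CB) = 2.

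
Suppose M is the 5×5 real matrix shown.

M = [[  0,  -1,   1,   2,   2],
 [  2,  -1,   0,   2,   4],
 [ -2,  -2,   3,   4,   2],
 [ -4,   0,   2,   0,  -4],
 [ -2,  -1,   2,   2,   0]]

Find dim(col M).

2

Row reduce to echelon form.
Swap R1 ↔ R2
R3 ← R3 + R1: [0, -3, 3, 6, 6]
R4 ← R4 + (2)·R1: [0, -2, 2, 4, 4]
R5 ← R5 + R1: [0, -2, 2, 4, 4]
R3 ← R3 − (3)·R2: [0, 0, 0, 0, 0]
R4 ← R4 − (2)·R2: [0, 0, 0, 0, 0]
R5 ← R5 − (2)·R2: [0, 0, 0, 0, 0]
Echelon form has 2 nonzero rows, so rank(M) = 2.
The column space has dimension equal to the rank: 2.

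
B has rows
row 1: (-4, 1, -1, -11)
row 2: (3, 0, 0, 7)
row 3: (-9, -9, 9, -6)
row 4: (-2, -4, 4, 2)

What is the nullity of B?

2

Row reduce to echelon form.
R2 ← R2 + (3/4)·R1: [0, 3/4, -3/4, -5/4]
R3 ← R3 − (9/4)·R1: [0, -45/4, 45/4, 75/4]
R4 ← R4 − (1/2)·R1: [0, -9/2, 9/2, 15/2]
R3 ← R3 + (15)·R2: [0, 0, 0, 0]
R4 ← R4 + (6)·R2: [0, 0, 0, 0]
2 nonzero rows, so rank(B) = 2.
B has 4 columns; by rank–nullity, nullity = 4 − 2 = 2.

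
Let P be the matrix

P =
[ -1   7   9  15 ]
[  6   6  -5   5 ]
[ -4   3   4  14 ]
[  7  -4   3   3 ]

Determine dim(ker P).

0

Row reduce to echelon form.
R2 ← R2 + (6)·R1: [0, 48, 49, 95]
R3 ← R3 − (4)·R1: [0, -25, -32, -46]
R4 ← R4 + (7)·R1: [0, 45, 66, 108]
R3 ← R3 + (25/48)·R2: [0, 0, -311/48, 167/48]
R4 ← R4 − (15/16)·R2: [0, 0, 321/16, 303/16]
R4 ← R4 + (963/311)·R3: [0, 0, 0, 9240/311]
4 nonzero rows, so rank(P) = 4.
P has 4 columns; by rank–nullity, nullity = 4 − 4 = 0.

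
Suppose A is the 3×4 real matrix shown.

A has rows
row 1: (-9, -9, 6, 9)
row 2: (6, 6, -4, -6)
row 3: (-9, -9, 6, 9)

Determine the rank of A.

Row reduce to echelon form.
R2 ← R2 + (2/3)·R1: [0, 0, 0, 0]
R3 ← R3 − R1: [0, 0, 0, 0]
Echelon form has 1 nonzero row, so rank(A) = 1.

1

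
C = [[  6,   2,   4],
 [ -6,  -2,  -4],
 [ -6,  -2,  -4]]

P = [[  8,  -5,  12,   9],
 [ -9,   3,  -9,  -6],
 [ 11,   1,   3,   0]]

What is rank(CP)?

First compute CP:
[[ 74, -20,  66,  42],
 [-74,  20, -66, -42],
 [-74,  20, -66, -42]]
Now row reduce the product.
R2 ← R2 + R1: [0, 0, 0, 0]
R3 ← R3 + R1: [0, 0, 0, 0]
1 nonzero row, so rank(CP) = 1.

1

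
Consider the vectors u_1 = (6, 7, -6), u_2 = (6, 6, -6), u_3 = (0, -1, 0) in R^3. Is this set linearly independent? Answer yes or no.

Form the matrix with these vectors as rows and row reduce.
R2 ← R2 − R1: [0, -1, 0]
R3 ← R3 − R2: [0, 0, 0]
2 nonzero rows, so the 3 vectors span a space of dimension 2.
Since 2 < 3, the vectors are linearly dependent.

no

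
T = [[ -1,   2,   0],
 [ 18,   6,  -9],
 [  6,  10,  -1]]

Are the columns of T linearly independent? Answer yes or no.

yes

Row reduce T to echelon form.
R2 ← R2 + (18)·R1: [0, 42, -9]
R3 ← R3 + (6)·R1: [0, 22, -1]
R3 ← R3 − (11/21)·R2: [0, 0, 26/7]
3 pivots among 3 columns.
Every column is a pivot column, so the columns are linearly independent.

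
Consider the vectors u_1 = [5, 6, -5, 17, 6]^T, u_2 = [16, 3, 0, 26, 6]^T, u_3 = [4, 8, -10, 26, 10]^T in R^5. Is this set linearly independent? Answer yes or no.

yes

Form the matrix with these vectors as rows and row reduce.
R2 ← R2 − (16/5)·R1: [0, -81/5, 16, -142/5, -66/5]
R3 ← R3 − (4/5)·R1: [0, 16/5, -6, 62/5, 26/5]
R3 ← R3 + (16/81)·R2: [0, 0, -230/81, 550/81, 70/27]
3 nonzero rows, so the 3 vectors span a space of dimension 3.
Since 3 = 3, the vectors are linearly independent.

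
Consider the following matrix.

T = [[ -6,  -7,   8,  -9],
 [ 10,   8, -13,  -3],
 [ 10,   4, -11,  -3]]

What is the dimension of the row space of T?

Row reduce to echelon form.
R2 ← R2 + (5/3)·R1: [0, -11/3, 1/3, -18]
R3 ← R3 + (5/3)·R1: [0, -23/3, 7/3, -18]
R3 ← R3 − (23/11)·R2: [0, 0, 18/11, 216/11]
Echelon form has 3 nonzero rows, so rank(T) = 3.
The row space has dimension equal to the rank: 3.

3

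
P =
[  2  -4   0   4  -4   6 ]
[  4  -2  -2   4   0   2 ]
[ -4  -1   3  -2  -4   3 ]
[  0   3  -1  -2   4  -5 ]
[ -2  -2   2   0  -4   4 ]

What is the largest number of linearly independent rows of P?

2

Row reduce to echelon form.
R2 ← R2 − (2)·R1: [0, 6, -2, -4, 8, -10]
R3 ← R3 + (2)·R1: [0, -9, 3, 6, -12, 15]
R5 ← R5 + R1: [0, -6, 2, 4, -8, 10]
R3 ← R3 + (3/2)·R2: [0, 0, 0, 0, 0, 0]
R4 ← R4 − (1/2)·R2: [0, 0, 0, 0, 0, 0]
R5 ← R5 + R2: [0, 0, 0, 0, 0, 0]
Echelon form has 2 nonzero rows, so rank(P) = 2.
The rank gives the maximum number of linearly independent rows: 2.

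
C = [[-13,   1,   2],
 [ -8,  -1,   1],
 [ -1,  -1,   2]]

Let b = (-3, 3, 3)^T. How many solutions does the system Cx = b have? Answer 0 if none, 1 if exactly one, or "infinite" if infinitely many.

Row reduce the augmented matrix [C | b].
R2 ← R2 − (8/13)·R1: [0, -21/13, -3/13, 63/13]
R3 ← R3 − (1/13)·R1: [0, -14/13, 24/13, 42/13]
R3 ← R3 − (2/3)·R2: [0, 0, 2, 0]
The echelon form has 3 nonzero rows, and every pivot lies in the first 3 columns, so rank(C) = rank([C|b]) = 3.
The system is consistent.
rank = 3 = number of unknowns, so the solution is unique.

1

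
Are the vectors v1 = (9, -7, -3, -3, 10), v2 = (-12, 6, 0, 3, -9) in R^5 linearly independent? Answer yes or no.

Form the matrix with these vectors as rows and row reduce.
R2 ← R2 + (4/3)·R1: [0, -10/3, -4, -1, 13/3]
2 nonzero rows, so the 2 vectors span a space of dimension 2.
Since 2 = 2, the vectors are linearly independent.

yes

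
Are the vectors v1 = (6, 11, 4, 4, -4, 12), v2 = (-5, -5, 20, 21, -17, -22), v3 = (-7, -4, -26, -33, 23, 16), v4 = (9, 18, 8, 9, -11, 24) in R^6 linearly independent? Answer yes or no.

Form the matrix with these vectors as rows and row reduce.
R2 ← R2 + (5/6)·R1: [0, 25/6, 70/3, 73/3, -61/3, -12]
R3 ← R3 + (7/6)·R1: [0, 53/6, -64/3, -85/3, 55/3, 30]
R4 ← R4 − (3/2)·R1: [0, 3/2, 2, 3, -5, 6]
R3 ← R3 − (53/25)·R2: [0, 0, -354/5, -1998/25, 1536/25, 1386/25]
R4 ← R4 − (9/25)·R2: [0, 0, -32/5, -144/25, 58/25, 258/25]
R4 ← R4 − (16/177)·R3: [0, 0, 0, 432/295, -954/295, 1566/295]
4 nonzero rows, so the 4 vectors span a space of dimension 4.
Since 4 = 4, the vectors are linearly independent.

yes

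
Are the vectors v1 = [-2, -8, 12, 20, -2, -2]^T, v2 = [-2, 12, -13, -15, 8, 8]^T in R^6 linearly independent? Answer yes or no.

Form the matrix with these vectors as rows and row reduce.
R2 ← R2 − R1: [0, 20, -25, -35, 10, 10]
2 nonzero rows, so the 2 vectors span a space of dimension 2.
Since 2 = 2, the vectors are linearly independent.

yes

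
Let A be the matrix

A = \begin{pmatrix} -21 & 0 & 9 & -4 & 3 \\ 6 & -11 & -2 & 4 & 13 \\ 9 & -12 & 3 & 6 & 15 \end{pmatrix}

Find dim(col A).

3

Row reduce to echelon form.
R2 ← R2 + (2/7)·R1: [0, -11, 4/7, 20/7, 97/7]
R3 ← R3 + (3/7)·R1: [0, -12, 48/7, 30/7, 114/7]
R3 ← R3 − (12/11)·R2: [0, 0, 480/77, 90/77, 90/77]
Echelon form has 3 nonzero rows, so rank(A) = 3.
The column space has dimension equal to the rank: 3.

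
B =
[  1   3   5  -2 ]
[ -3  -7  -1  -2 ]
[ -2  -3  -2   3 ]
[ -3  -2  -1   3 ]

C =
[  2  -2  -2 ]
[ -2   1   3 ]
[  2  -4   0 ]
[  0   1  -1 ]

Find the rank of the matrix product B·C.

2

First compute BC:
[[  6, -21,   9],
 [  6,   1, -13],
 [ -2,  12,  -8],
 [ -4,  11,  -3]]
Now row reduce the product.
R2 ← R2 − R1: [0, 22, -22]
R3 ← R3 + (1/3)·R1: [0, 5, -5]
R4 ← R4 + (2/3)·R1: [0, -3, 3]
R3 ← R3 − (5/22)·R2: [0, 0, 0]
R4 ← R4 + (3/22)·R2: [0, 0, 0]
2 nonzero rows, so rank(BC) = 2.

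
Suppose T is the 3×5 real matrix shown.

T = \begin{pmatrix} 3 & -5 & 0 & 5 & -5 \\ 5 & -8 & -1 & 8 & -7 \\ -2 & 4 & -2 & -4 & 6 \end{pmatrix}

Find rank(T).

Row reduce to echelon form.
R2 ← R2 − (5/3)·R1: [0, 1/3, -1, -1/3, 4/3]
R3 ← R3 + (2/3)·R1: [0, 2/3, -2, -2/3, 8/3]
R3 ← R3 − (2)·R2: [0, 0, 0, 0, 0]
Echelon form has 2 nonzero rows, so rank(T) = 2.

2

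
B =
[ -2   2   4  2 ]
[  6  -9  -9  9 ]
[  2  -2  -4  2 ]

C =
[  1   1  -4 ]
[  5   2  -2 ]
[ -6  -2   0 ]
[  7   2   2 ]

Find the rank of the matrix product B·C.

First compute BC:
[[ -2,  -2,   8],
 [ 78,  24,  12],
 [ 30,  10,   0]]
Now row reduce the product.
R2 ← R2 + (39)·R1: [0, -54, 324]
R3 ← R3 + (15)·R1: [0, -20, 120]
R3 ← R3 − (10/27)·R2: [0, 0, 0]
2 nonzero rows, so rank(BC) = 2.

2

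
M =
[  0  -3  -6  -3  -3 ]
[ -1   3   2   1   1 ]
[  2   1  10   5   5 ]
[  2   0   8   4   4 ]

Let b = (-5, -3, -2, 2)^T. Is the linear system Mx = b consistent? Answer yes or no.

Row reduce the augmented matrix [M | b].
Swap R1 ↔ R2
R3 ← R3 + (2)·R1: [0, 7, 14, 7, 7, -8]
R4 ← R4 + (2)·R1: [0, 6, 12, 6, 6, -4]
R3 ← R3 + (7/3)·R2: [0, 0, 0, 0, 0, -59/3]
R4 ← R4 + (2)·R2: [0, 0, 0, 0, 0, -14]
R4 ← R4 − (42/59)·R3: [0, 0, 0, 0, 0, 0]
The echelon form has 3 nonzero rows; the last pivot sits in the augmented column, so rank(M) = 2 but rank([M|b]) = 3.
Since the ranks differ, the system is inconsistent.

no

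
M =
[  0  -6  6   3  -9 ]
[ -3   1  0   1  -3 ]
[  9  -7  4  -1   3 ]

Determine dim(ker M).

Row reduce to echelon form.
Swap R1 ↔ R2
R3 ← R3 + (3)·R1: [0, -4, 4, 2, -6]
R3 ← R3 − (2/3)·R2: [0, 0, 0, 0, 0]
2 nonzero rows, so rank(M) = 2.
M has 5 columns; by rank–nullity, nullity = 5 − 2 = 3.

3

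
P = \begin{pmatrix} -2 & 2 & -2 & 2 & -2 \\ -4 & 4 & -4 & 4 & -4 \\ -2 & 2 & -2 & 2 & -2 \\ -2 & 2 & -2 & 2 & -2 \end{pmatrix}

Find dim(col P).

1

Row reduce to echelon form.
R2 ← R2 − (2)·R1: [0, 0, 0, 0, 0]
R3 ← R3 − R1: [0, 0, 0, 0, 0]
R4 ← R4 − R1: [0, 0, 0, 0, 0]
Echelon form has 1 nonzero row, so rank(P) = 1.
The column space has dimension equal to the rank: 1.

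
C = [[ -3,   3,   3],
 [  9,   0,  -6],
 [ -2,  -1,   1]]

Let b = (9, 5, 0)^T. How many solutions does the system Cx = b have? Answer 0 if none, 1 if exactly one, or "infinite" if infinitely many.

Row reduce the augmented matrix [C | b].
R2 ← R2 + (3)·R1: [0, 9, 3, 32]
R3 ← R3 − (2/3)·R1: [0, -3, -1, -6]
R3 ← R3 + (1/3)·R2: [0, 0, 0, 14/3]
The echelon form has 3 nonzero rows; the last pivot sits in the augmented column, so rank(C) = 2 but rank([C|b]) = 3.
Since the ranks differ, the system is inconsistent.
It has no solutions.

0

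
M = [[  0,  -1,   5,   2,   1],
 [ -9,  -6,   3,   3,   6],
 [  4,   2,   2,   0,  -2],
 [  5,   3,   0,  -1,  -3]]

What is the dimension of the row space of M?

2

Row reduce to echelon form.
Swap R1 ↔ R2
R3 ← R3 + (4/9)·R1: [0, -2/3, 10/3, 4/3, 2/3]
R4 ← R4 + (5/9)·R1: [0, -1/3, 5/3, 2/3, 1/3]
R3 ← R3 − (2/3)·R2: [0, 0, 0, 0, 0]
R4 ← R4 − (1/3)·R2: [0, 0, 0, 0, 0]
Echelon form has 2 nonzero rows, so rank(M) = 2.
The row space has dimension equal to the rank: 2.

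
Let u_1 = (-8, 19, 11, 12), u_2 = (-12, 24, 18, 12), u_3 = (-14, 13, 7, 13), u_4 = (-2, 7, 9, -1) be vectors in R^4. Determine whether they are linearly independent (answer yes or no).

no

Form the matrix with these vectors as rows and row reduce.
R2 ← R2 − (3/2)·R1: [0, -9/2, 3/2, -6]
R3 ← R3 − (7/4)·R1: [0, -81/4, -49/4, -8]
R4 ← R4 − (1/4)·R1: [0, 9/4, 25/4, -4]
R3 ← R3 − (9/2)·R2: [0, 0, -19, 19]
R4 ← R4 + (1/2)·R2: [0, 0, 7, -7]
R4 ← R4 + (7/19)·R3: [0, 0, 0, 0]
3 nonzero rows, so the 4 vectors span a space of dimension 3.
Since 3 < 4, the vectors are linearly dependent.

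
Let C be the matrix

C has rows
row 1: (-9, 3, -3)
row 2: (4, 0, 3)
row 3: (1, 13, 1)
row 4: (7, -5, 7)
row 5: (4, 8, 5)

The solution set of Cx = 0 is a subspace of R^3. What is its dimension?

Row reduce to echelon form.
R2 ← R2 + (4/9)·R1: [0, 4/3, 5/3]
R3 ← R3 + (1/9)·R1: [0, 40/3, 2/3]
R4 ← R4 + (7/9)·R1: [0, -8/3, 14/3]
R5 ← R5 + (4/9)·R1: [0, 28/3, 11/3]
R3 ← R3 − (10)·R2: [0, 0, -16]
R4 ← R4 + (2)·R2: [0, 0, 8]
R5 ← R5 − (7)·R2: [0, 0, -8]
R4 ← R4 + (1/2)·R3: [0, 0, 0]
R5 ← R5 − (1/2)·R3: [0, 0, 0]
3 nonzero rows, so rank(C) = 3.
C has 3 columns; by rank–nullity, nullity = 3 − 3 = 0.

0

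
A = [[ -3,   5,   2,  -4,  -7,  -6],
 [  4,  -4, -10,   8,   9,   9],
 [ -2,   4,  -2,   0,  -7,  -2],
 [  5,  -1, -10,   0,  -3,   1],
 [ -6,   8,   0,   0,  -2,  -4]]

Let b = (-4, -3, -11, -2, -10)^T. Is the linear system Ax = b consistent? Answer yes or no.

yes

Row reduce the augmented matrix [A | b].
R2 ← R2 + (4/3)·R1: [0, 8/3, -22/3, 8/3, -1/3, 1, -25/3]
R3 ← R3 − (2/3)·R1: [0, 2/3, -10/3, 8/3, -7/3, 2, -25/3]
R4 ← R4 + (5/3)·R1: [0, 22/3, -20/3, -20/3, -44/3, -9, -26/3]
R5 ← R5 − (2)·R1: [0, -2, -4, 8, 12, 8, -2]
R3 ← R3 − (1/4)·R2: [0, 0, -3/2, 2, -9/4, 7/4, -25/4]
R4 ← R4 − (11/4)·R2: [0, 0, 27/2, -14, -55/4, -47/4, 57/4]
R5 ← R5 + (3/4)·R2: [0, 0, -19/2, 10, 47/4, 35/4, -33/4]
R4 ← R4 + (9)·R3: [0, 0, 0, 4, -34, 4, -42]
R5 ← R5 − (19/3)·R3: [0, 0, 0, -8/3, 26, -7/3, 94/3]
R5 ← R5 + (2/3)·R4: [0, 0, 0, 0, 10/3, 1/3, 10/3]
The echelon form has 5 nonzero rows, and every pivot lies in the first 6 columns, so rank(A) = rank([A|b]) = 5.
The system is consistent.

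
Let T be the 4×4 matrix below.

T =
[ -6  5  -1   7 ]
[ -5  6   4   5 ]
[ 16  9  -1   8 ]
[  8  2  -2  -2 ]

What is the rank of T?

Row reduce to echelon form.
R2 ← R2 − (5/6)·R1: [0, 11/6, 29/6, -5/6]
R3 ← R3 + (8/3)·R1: [0, 67/3, -11/3, 80/3]
R4 ← R4 + (4/3)·R1: [0, 26/3, -10/3, 22/3]
R3 ← R3 − (134/11)·R2: [0, 0, -688/11, 405/11]
R4 ← R4 − (52/11)·R2: [0, 0, -288/11, 124/11]
R4 ← R4 − (18/43)·R3: [0, 0, 0, -178/43]
Echelon form has 4 nonzero rows, so rank(T) = 4.

4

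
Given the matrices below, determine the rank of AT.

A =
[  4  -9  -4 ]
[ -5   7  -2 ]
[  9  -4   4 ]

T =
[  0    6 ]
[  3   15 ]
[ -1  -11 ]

2

First compute AT:
[[-23, -67],
 [ 23,  97],
 [-16, -50]]
Now row reduce the product.
R2 ← R2 + R1: [0, 30]
R3 ← R3 − (16/23)·R1: [0, -78/23]
R3 ← R3 + (13/115)·R2: [0, 0]
2 nonzero rows, so rank(AT) = 2.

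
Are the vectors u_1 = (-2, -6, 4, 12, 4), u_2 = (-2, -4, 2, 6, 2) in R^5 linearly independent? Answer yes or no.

Form the matrix with these vectors as rows and row reduce.
R2 ← R2 − R1: [0, 2, -2, -6, -2]
2 nonzero rows, so the 2 vectors span a space of dimension 2.
Since 2 = 2, the vectors are linearly independent.

yes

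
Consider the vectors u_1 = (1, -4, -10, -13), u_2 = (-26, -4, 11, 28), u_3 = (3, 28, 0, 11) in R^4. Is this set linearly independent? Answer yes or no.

Form the matrix with these vectors as rows and row reduce.
R2 ← R2 + (26)·R1: [0, -108, -249, -310]
R3 ← R3 − (3)·R1: [0, 40, 30, 50]
R3 ← R3 + (10/27)·R2: [0, 0, -560/9, -1750/27]
3 nonzero rows, so the 3 vectors span a space of dimension 3.
Since 3 = 3, the vectors are linearly independent.

yes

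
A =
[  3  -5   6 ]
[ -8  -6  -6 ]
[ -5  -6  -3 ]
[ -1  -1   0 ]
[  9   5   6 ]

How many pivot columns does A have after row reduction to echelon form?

Row reduce to echelon form.
R2 ← R2 + (8/3)·R1: [0, -58/3, 10]
R3 ← R3 + (5/3)·R1: [0, -43/3, 7]
R4 ← R4 + (1/3)·R1: [0, -8/3, 2]
R5 ← R5 − (3)·R1: [0, 20, -12]
R3 ← R3 − (43/58)·R2: [0, 0, -12/29]
R4 ← R4 − (4/29)·R2: [0, 0, 18/29]
R5 ← R5 + (30/29)·R2: [0, 0, -48/29]
R4 ← R4 + (3/2)·R3: [0, 0, 0]
R5 ← R5 − (4)·R3: [0, 0, 0]
Echelon form has 3 nonzero rows, so rank(A) = 3.
Each nonzero row contributes one pivot column: 3 pivot columns.

3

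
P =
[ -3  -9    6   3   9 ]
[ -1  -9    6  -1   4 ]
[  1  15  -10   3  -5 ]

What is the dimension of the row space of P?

Row reduce to echelon form.
R2 ← R2 − (1/3)·R1: [0, -6, 4, -2, 1]
R3 ← R3 + (1/3)·R1: [0, 12, -8, 4, -2]
R3 ← R3 + (2)·R2: [0, 0, 0, 0, 0]
Echelon form has 2 nonzero rows, so rank(P) = 2.
The row space has dimension equal to the rank: 2.

2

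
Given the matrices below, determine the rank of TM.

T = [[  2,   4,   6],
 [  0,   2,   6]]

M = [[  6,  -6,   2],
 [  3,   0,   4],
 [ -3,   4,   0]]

2

First compute TM:
[[  6,  12,  20],
 [-12,  24,   8]]
Now row reduce the product.
R2 ← R2 + (2)·R1: [0, 48, 48]
2 nonzero rows, so rank(TM) = 2.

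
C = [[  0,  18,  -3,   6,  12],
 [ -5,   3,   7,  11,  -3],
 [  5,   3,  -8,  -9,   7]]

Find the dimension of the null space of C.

Row reduce to echelon form.
Swap R1 ↔ R2
R3 ← R3 + R1: [0, 6, -1, 2, 4]
R3 ← R3 − (1/3)·R2: [0, 0, 0, 0, 0]
2 nonzero rows, so rank(C) = 2.
C has 5 columns; by rank–nullity, nullity = 5 − 2 = 3.

3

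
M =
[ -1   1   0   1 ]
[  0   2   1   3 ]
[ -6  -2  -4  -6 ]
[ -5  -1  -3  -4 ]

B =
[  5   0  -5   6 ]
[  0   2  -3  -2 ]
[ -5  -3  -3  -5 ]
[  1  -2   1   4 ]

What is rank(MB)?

2

First compute MB:
[[ -4,   0,   3,  -4],
 [ -2,  -5,  -6,   3],
 [-16,  20,  42, -36],
 [-14,  15,  33, -29]]
Now row reduce the product.
R2 ← R2 − (1/2)·R1: [0, -5, -15/2, 5]
R3 ← R3 − (4)·R1: [0, 20, 30, -20]
R4 ← R4 − (7/2)·R1: [0, 15, 45/2, -15]
R3 ← R3 + (4)·R2: [0, 0, 0, 0]
R4 ← R4 + (3)·R2: [0, 0, 0, 0]
2 nonzero rows, so rank(MB) = 2.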